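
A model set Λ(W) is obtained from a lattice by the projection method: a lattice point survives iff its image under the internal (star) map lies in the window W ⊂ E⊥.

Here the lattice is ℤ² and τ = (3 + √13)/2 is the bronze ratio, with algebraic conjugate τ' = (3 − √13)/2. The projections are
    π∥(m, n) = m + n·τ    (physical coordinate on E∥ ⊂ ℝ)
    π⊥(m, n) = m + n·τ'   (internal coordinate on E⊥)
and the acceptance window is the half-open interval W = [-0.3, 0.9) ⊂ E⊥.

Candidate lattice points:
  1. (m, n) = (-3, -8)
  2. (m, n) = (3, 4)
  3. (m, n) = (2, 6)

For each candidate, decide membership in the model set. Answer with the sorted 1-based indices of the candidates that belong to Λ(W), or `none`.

3

Compute τ' = (3−√13)/2 = -0.30278, so π⊥(m,n) = m -0.30278·n.
#1 (-3,-8): internal coord -3 + (-8)·τ' = -0.57779; -0.57779 ∉ [-0.3, 0.9) → out
#2 (3,4): internal coord 3 + (4)·τ' = +1.78890; +1.78890 ∉ [-0.3, 0.9) → out
#3 (2,6): internal coord 2 + (6)·τ' = +0.18335; +0.18335 ∈ [-0.3, 0.9) → IN Λ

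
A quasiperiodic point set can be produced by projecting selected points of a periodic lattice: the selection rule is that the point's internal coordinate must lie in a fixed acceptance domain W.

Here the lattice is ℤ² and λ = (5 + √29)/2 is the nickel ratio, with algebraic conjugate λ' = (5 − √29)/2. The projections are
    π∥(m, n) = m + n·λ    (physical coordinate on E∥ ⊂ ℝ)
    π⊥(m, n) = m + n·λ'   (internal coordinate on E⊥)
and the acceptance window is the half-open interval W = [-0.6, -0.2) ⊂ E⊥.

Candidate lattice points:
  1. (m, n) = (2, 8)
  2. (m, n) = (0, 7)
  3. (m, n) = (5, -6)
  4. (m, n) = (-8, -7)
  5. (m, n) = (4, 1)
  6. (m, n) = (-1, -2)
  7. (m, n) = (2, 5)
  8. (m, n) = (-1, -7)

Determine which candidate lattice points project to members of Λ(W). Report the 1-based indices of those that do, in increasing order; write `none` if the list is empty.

none

Compute λ' = (5−√29)/2 = -0.19258, so π⊥(m,n) = m -0.19258·n.
#1 (2,8): internal coord 2 + (8)·λ' = +0.45934; +0.45934 ∉ [-0.6, -0.2) → out
#2 (0,7): internal coord 0 + (7)·λ' = -1.34808; -1.34808 ∉ [-0.6, -0.2) → out
#3 (5,-6): internal coord 5 + (-6)·λ' = +6.15549; +6.15549 ∉ [-0.6, -0.2) → out
#4 (-8,-7): internal coord -8 + (-7)·λ' = -6.65192; -6.65192 ∉ [-0.6, -0.2) → out
#5 (4,1): internal coord 4 + (1)·λ' = +3.80742; +3.80742 ∉ [-0.6, -0.2) → out
#6 (-1,-2): internal coord -1 + (-2)·λ' = -0.61484; -0.61484 ∉ [-0.6, -0.2) → out
#7 (2,5): internal coord 2 + (5)·λ' = +1.03709; +1.03709 ∉ [-0.6, -0.2) → out
#8 (-1,-7): internal coord -1 + (-7)·λ' = +0.34808; +0.34808 ∉ [-0.6, -0.2) → out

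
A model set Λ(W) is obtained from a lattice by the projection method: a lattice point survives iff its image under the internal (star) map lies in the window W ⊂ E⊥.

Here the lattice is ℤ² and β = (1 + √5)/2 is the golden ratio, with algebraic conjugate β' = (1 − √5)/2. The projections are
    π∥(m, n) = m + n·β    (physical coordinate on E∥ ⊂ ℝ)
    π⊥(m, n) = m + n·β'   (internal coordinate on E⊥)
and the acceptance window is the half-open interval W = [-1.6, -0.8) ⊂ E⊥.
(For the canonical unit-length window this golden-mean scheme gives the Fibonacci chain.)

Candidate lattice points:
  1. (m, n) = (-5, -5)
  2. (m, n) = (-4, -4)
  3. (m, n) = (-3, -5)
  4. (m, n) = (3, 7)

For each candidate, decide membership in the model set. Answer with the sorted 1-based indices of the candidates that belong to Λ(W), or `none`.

2, 4

Numerically β ≈ 1.61803 and β' = −1/β ≈ -0.61803.
candidate 1: (m,n)=(-5,-5) → π∥ = -5-5·β ≈ -13.09017, π⊥ = -5-5·β' ≈ -1.90983 ∉ [-1.6, -0.8) ⇒ out
candidate 2: (m,n)=(-4,-4) → π∥ = -4-4·β ≈ -10.47214, π⊥ = -4-4·β' ≈ -1.52786 ∈ [-1.6, -0.8) ⇒ IN Λ
candidate 3: (m,n)=(-3,-5) → π∥ = -3-5·β ≈ -11.09017, π⊥ = -3-5·β' ≈ 0.09017 ∉ [-1.6, -0.8) ⇒ out
candidate 4: (m,n)=(3,7) → π∥ = 3+7·β ≈ 14.32624, π⊥ = 3+7·β' ≈ -1.32624 ∈ [-1.6, -0.8) ⇒ IN Λ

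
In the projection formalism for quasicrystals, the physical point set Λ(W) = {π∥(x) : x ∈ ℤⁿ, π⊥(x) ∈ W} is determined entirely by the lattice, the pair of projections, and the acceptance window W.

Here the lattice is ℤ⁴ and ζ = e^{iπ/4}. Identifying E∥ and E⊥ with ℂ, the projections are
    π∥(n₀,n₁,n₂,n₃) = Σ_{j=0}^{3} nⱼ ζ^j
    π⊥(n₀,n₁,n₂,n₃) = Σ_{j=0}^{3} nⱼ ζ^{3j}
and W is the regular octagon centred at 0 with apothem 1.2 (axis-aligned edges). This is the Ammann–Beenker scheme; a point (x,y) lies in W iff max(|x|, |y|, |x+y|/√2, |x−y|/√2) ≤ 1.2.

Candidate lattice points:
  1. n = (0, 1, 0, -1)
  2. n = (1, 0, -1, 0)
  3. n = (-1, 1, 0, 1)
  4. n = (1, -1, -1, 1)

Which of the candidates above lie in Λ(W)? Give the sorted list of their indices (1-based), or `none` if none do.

none

With ζ = e^{iπ/4} the internal vectors are ζ^0,ζ^3,ζ^6,ζ^9.
#1 (0, 1, 0, -1): internal (-1.414214, 0.000000); octagon support 1.414214 vs apothem 1.2 → ∉ W
#2 (1, 0, -1, 0): internal (1.000000, 1.000000); octagon support 1.414214 vs apothem 1.2 → ∉ W
#3 (-1, 1, 0, 1): internal (-1.000000, 1.414214); octagon support 1.707107 vs apothem 1.2 → ∉ W
#4 (1, -1, -1, 1): internal (2.414214, 1.000000); octagon support 2.414214 vs apothem 1.2 → ∉ W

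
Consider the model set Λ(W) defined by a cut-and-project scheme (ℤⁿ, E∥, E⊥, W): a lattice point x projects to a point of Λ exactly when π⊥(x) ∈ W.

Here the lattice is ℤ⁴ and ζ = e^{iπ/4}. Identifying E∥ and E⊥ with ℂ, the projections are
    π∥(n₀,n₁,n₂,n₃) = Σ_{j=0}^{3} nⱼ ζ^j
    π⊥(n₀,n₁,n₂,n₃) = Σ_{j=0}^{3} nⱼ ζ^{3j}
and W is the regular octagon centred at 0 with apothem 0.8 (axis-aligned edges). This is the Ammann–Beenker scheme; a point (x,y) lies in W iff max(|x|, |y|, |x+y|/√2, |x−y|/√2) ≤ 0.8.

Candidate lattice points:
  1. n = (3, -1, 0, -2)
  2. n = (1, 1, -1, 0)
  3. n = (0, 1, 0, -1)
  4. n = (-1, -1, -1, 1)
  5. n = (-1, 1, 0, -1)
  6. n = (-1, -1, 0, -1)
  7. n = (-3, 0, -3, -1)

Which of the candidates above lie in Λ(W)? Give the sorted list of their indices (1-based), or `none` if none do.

π⊥(n) = n₀ + n₁ζ³ + n₂ζ⁶ + n₃ζ⁹ where ζ = e^{iπ/4}.
candidate 1: n = (3, -1, 0, -2) → π⊥ ≈ (+2.292893, -2.121320); max(|x|,|y|,|x±y|/√2) = 3.121320 > 0.8 ⇒ ∉ W
candidate 2: n = (1, 1, -1, 0) → π⊥ ≈ (+0.292893, +1.707107); max(|x|,|y|,|x±y|/√2) = 1.707107 > 0.8 ⇒ ∉ W
candidate 3: n = (0, 1, 0, -1) → π⊥ ≈ (-1.414214, +0.000000); max(|x|,|y|,|x±y|/√2) = 1.414214 > 0.8 ⇒ ∉ W
candidate 4: n = (-1, -1, -1, 1) → π⊥ ≈ (+0.414214, +1.000000); max(|x|,|y|,|x±y|/√2) = 1.000000 > 0.8 ⇒ ∉ W
candidate 5: n = (-1, 1, 0, -1) → π⊥ ≈ (-2.414214, +0.000000); max(|x|,|y|,|x±y|/√2) = 2.414214 > 0.8 ⇒ ∉ W
candidate 6: n = (-1, -1, 0, -1) → π⊥ ≈ (-1.000000, -1.414214); max(|x|,|y|,|x±y|/√2) = 1.707107 > 0.8 ⇒ ∉ W
candidate 7: n = (-3, 0, -3, -1) → π⊥ ≈ (-3.707107, +2.292893); max(|x|,|y|,|x±y|/√2) = 4.242641 > 0.8 ⇒ ∉ W

none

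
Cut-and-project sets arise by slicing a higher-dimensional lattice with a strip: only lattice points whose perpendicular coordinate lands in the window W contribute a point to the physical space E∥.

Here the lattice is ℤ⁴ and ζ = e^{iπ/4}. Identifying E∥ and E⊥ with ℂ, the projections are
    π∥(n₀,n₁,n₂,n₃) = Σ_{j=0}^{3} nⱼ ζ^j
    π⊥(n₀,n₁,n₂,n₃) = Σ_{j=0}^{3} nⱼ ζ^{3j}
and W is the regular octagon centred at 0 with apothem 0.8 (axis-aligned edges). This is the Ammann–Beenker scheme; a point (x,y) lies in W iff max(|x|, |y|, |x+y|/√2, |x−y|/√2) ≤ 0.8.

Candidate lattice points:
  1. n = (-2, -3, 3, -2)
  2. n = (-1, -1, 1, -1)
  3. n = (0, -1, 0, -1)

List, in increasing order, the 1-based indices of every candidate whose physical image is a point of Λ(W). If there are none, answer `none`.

With ζ = e^{iπ/4} the internal vectors are ζ^0,ζ^3,ζ^6,ζ^9.
#1 (-2, -3, 3, -2): internal (-1.29289, -6.53553); octagon support 6.53553 vs apothem 0.8 → ∉ W
#2 (-1, -1, 1, -1): internal (-1.00000, -2.41421); octagon support 2.41421 vs apothem 0.8 → ∉ W
#3 (0, -1, 0, -1): internal (0.00000, -1.41421); octagon support 1.41421 vs apothem 0.8 → ∉ W

none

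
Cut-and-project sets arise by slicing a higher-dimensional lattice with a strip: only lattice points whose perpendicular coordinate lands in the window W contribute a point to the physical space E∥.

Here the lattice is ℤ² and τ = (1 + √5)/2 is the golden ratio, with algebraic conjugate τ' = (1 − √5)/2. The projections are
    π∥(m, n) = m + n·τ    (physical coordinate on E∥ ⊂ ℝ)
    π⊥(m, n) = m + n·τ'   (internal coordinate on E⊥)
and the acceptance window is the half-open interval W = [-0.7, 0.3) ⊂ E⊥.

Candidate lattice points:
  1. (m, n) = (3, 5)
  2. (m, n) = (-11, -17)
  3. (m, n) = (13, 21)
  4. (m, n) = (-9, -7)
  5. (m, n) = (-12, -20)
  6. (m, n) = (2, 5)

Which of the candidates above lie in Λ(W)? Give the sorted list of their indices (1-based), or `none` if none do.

Compute τ' = (1−√5)/2 = -0.61803, so π⊥(m,n) = m -0.61803·n.
candidate 1: (m,n)=(3,5) → π∥ = 3+5·τ ≈ 11.09017, π⊥ = 3+5·τ' ≈ -0.09017 ∈ [-0.7, 0.3) ⇒ IN Λ
candidate 2: (m,n)=(-11,-17) → π∥ = -11-17·τ ≈ -38.50658, π⊥ = -11-17·τ' ≈ -0.49342 ∈ [-0.7, 0.3) ⇒ IN Λ
candidate 3: (m,n)=(13,21) → π∥ = 13+21·τ ≈ 46.97871, π⊥ = 13+21·τ' ≈ 0.02129 ∈ [-0.7, 0.3) ⇒ IN Λ
candidate 4: (m,n)=(-9,-7) → π∥ = -9-7·τ ≈ -20.32624, π⊥ = -9-7·τ' ≈ -4.67376 ∉ [-0.7, 0.3) ⇒ out
candidate 5: (m,n)=(-12,-20) → π∥ = -12-20·τ ≈ -44.36068, π⊥ = -12-20·τ' ≈ 0.36068 ∉ [-0.7, 0.3) ⇒ out
candidate 6: (m,n)=(2,5) → π∥ = 2+5·τ ≈ 10.09017, π⊥ = 2+5·τ' ≈ -1.09017 ∉ [-0.7, 0.3) ⇒ out

1, 2, 3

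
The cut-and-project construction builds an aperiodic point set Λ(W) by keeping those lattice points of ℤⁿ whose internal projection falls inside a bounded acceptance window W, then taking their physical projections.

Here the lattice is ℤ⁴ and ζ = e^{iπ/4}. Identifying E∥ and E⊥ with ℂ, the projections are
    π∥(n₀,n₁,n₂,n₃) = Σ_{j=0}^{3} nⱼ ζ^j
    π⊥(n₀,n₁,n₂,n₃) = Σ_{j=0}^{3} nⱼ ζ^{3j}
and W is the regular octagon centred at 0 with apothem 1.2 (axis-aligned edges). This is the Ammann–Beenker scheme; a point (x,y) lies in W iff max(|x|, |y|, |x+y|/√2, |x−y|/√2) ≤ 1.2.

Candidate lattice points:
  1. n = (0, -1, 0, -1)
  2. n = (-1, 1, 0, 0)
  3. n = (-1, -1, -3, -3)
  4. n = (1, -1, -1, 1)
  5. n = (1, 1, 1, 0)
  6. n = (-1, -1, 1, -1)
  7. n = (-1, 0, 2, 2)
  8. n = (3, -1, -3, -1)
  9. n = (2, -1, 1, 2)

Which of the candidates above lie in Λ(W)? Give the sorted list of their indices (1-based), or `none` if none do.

5, 7

Internal map: ζ^{3j} for j=0..3 gives (1,0), (−√2/2,√2/2), (0,−1), (√2/2,√2/2).
candidate 1: n = (0, -1, 0, -1) → π⊥ ≈ (+0.000000, -1.414214); max(|x|,|y|,|x±y|/√2) = 1.414214 > 1.2 ⇒ ∉ W
candidate 2: n = (-1, 1, 0, 0) → π⊥ ≈ (-1.707107, +0.707107); max(|x|,|y|,|x±y|/√2) = 1.707107 > 1.2 ⇒ ∉ W
candidate 3: n = (-1, -1, -3, -3) → π⊥ ≈ (-2.414214, +0.171573); max(|x|,|y|,|x±y|/√2) = 2.414214 > 1.2 ⇒ ∉ W
candidate 4: n = (1, -1, -1, 1) → π⊥ ≈ (+2.414214, +1.000000); max(|x|,|y|,|x±y|/√2) = 2.414214 > 1.2 ⇒ ∉ W
candidate 5: n = (1, 1, 1, 0) → π⊥ ≈ (+0.292893, -0.292893); max(|x|,|y|,|x±y|/√2) = 0.414214 ≤ 1.2 ⇒ ∈ W
candidate 6: n = (-1, -1, 1, -1) → π⊥ ≈ (-1.000000, -2.414214); max(|x|,|y|,|x±y|/√2) = 2.414214 > 1.2 ⇒ ∉ W
candidate 7: n = (-1, 0, 2, 2) → π⊥ ≈ (+0.414214, -0.585786); max(|x|,|y|,|x±y|/√2) = 0.707107 ≤ 1.2 ⇒ ∈ W
candidate 8: n = (3, -1, -3, -1) → π⊥ ≈ (+3.000000, +1.585786); max(|x|,|y|,|x±y|/√2) = 3.242641 > 1.2 ⇒ ∉ W
candidate 9: n = (2, -1, 1, 2) → π⊥ ≈ (+4.121320, -0.292893); max(|x|,|y|,|x±y|/√2) = 4.121320 > 1.2 ⇒ ∉ W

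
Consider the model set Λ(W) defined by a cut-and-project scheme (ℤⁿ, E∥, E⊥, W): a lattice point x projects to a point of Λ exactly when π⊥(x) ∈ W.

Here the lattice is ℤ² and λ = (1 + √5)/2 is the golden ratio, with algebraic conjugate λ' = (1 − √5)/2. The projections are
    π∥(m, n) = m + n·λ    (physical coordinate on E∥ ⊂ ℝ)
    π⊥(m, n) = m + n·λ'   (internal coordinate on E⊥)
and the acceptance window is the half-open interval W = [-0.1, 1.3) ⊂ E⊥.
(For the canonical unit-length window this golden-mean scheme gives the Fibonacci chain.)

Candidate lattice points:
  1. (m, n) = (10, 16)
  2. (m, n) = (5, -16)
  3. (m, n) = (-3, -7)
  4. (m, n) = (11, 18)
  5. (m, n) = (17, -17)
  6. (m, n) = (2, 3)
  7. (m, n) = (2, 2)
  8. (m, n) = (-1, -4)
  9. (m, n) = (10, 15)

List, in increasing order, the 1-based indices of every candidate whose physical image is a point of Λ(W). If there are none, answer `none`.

Numerically λ ≈ 1.61803 and λ' = −1/λ ≈ -0.61803.
#1 (10,16): internal coord 10 + (16)·λ' = +0.11146; +0.11146 ∈ [-0.1, 1.3) → IN Λ
#2 (5,-16): internal coord 5 + (-16)·λ' = +14.88854; +14.88854 ∉ [-0.1, 1.3) → out
#3 (-3,-7): internal coord -3 + (-7)·λ' = +1.32624; +1.32624 ∉ [-0.1, 1.3) → out
#4 (11,18): internal coord 11 + (18)·λ' = -0.12461; -0.12461 ∉ [-0.1, 1.3) → out
#5 (17,-17): internal coord 17 + (-17)·λ' = +27.50658; +27.50658 ∉ [-0.1, 1.3) → out
#6 (2,3): internal coord 2 + (3)·λ' = +0.14590; +0.14590 ∈ [-0.1, 1.3) → IN Λ
#7 (2,2): internal coord 2 + (2)·λ' = +0.76393; +0.76393 ∈ [-0.1, 1.3) → IN Λ
#8 (-1,-4): internal coord -1 + (-4)·λ' = +1.47214; +1.47214 ∉ [-0.1, 1.3) → out
#9 (10,15): internal coord 10 + (15)·λ' = +0.72949; +0.72949 ∈ [-0.1, 1.3) → IN Λ

1, 6, 7, 9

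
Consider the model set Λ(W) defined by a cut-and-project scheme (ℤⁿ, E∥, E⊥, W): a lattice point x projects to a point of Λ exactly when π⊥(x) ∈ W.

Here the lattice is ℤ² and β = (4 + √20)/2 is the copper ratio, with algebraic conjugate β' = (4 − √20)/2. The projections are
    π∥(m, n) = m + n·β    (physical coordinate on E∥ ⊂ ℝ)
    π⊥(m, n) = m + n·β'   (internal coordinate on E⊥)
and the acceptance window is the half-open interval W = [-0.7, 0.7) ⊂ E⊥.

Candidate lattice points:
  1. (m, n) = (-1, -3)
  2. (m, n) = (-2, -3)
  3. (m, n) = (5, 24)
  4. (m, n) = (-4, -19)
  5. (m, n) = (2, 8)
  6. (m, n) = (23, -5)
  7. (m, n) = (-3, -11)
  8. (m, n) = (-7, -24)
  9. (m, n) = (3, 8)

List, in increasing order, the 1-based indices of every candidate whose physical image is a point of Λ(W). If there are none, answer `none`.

1, 3, 4, 5, 7

Compute β' = (4−√20)/2 = -0.2361, so π⊥(m,n) = m -0.2361·n.
#1 (-1,-3): internal coord -1 + (-3)·β' = -0.2918; -0.2918 ∈ [-0.7, 0.7) → IN Λ
#2 (-2,-3): internal coord -2 + (-3)·β' = -1.2918; -1.2918 ∉ [-0.7, 0.7) → out
#3 (5,24): internal coord 5 + (24)·β' = -0.6656; -0.6656 ∈ [-0.7, 0.7) → IN Λ
#4 (-4,-19): internal coord -4 + (-19)·β' = +0.4853; +0.4853 ∈ [-0.7, 0.7) → IN Λ
#5 (2,8): internal coord 2 + (8)·β' = +0.1115; +0.1115 ∈ [-0.7, 0.7) → IN Λ
#6 (23,-5): internal coord 23 + (-5)·β' = +24.1803; +24.1803 ∉ [-0.7, 0.7) → out
#7 (-3,-11): internal coord -3 + (-11)·β' = -0.4033; -0.4033 ∈ [-0.7, 0.7) → IN Λ
#8 (-7,-24): internal coord -7 + (-24)·β' = -1.3344; -1.3344 ∉ [-0.7, 0.7) → out
#9 (3,8): internal coord 3 + (8)·β' = +1.1115; +1.1115 ∉ [-0.7, 0.7) → out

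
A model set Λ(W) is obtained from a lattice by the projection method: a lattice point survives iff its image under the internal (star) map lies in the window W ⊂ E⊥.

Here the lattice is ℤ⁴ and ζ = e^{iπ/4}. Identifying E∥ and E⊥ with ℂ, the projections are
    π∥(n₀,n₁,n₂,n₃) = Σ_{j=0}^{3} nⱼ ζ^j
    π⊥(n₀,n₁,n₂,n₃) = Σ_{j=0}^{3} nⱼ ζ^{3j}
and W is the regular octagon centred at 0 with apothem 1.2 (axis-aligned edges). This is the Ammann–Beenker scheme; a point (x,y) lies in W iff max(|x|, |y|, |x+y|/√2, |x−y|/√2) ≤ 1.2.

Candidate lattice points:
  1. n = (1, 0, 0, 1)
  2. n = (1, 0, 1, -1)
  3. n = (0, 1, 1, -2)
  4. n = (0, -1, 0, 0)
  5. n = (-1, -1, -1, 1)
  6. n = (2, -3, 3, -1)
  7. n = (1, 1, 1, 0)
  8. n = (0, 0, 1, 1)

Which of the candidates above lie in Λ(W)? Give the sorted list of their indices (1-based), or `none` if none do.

Internal map: ζ^{3j} for j=0..3 gives (1,0), (−√2/2,√2/2), (0,−1), (√2/2,√2/2).
#1 (1, 0, 0, 1): internal (1.7071, 0.7071); octagon support 1.7071 vs apothem 1.2 → ∉ W
#2 (1, 0, 1, -1): internal (0.2929, -1.7071); octagon support 1.7071 vs apothem 1.2 → ∉ W
#3 (0, 1, 1, -2): internal (-2.1213, -1.7071); octagon support 2.7071 vs apothem 1.2 → ∉ W
#4 (0, -1, 0, 0): internal (0.7071, -0.7071); octagon support 1.0000 vs apothem 1.2 → ∈ W
#5 (-1, -1, -1, 1): internal (0.4142, 1.0000); octagon support 1.0000 vs apothem 1.2 → ∈ W
#6 (2, -3, 3, -1): internal (3.4142, -5.8284); octagon support 6.5355 vs apothem 1.2 → ∉ W
#7 (1, 1, 1, 0): internal (0.2929, -0.2929); octagon support 0.4142 vs apothem 1.2 → ∈ W
#8 (0, 0, 1, 1): internal (0.7071, -0.2929); octagon support 0.7071 vs apothem 1.2 → ∈ W

4, 5, 7, 8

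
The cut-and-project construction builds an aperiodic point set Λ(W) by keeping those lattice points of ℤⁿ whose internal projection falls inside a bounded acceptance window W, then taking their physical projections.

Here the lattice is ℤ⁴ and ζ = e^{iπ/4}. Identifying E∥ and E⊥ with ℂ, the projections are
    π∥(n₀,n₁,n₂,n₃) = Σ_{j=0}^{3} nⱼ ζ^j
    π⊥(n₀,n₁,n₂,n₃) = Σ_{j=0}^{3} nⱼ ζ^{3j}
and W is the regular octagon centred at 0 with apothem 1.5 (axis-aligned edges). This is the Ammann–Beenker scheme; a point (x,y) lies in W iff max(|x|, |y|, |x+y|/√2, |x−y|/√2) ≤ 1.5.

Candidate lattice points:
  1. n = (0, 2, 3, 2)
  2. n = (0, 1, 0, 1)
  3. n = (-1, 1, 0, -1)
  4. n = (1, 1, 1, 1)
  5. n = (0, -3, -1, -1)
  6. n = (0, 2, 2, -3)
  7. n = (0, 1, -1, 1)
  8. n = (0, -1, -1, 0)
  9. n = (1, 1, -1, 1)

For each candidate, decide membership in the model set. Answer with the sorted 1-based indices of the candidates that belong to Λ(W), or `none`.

1, 2, 4, 8

With ζ = e^{iπ/4} the internal vectors are ζ^0,ζ^3,ζ^6,ζ^9.
candidate 1: n = (0, 2, 3, 2) → π⊥ ≈ (+0.0000, -0.1716); max(|x|,|y|,|x±y|/√2) = 0.1716 ≤ 1.5 ⇒ ∈ W
candidate 2: n = (0, 1, 0, 1) → π⊥ ≈ (+0.0000, +1.4142); max(|x|,|y|,|x±y|/√2) = 1.4142 ≤ 1.5 ⇒ ∈ W
candidate 3: n = (-1, 1, 0, -1) → π⊥ ≈ (-2.4142, +0.0000); max(|x|,|y|,|x±y|/√2) = 2.4142 > 1.5 ⇒ ∉ W
candidate 4: n = (1, 1, 1, 1) → π⊥ ≈ (+1.0000, +0.4142); max(|x|,|y|,|x±y|/√2) = 1.0000 ≤ 1.5 ⇒ ∈ W
candidate 5: n = (0, -3, -1, -1) → π⊥ ≈ (+1.4142, -1.8284); max(|x|,|y|,|x±y|/√2) = 2.2929 > 1.5 ⇒ ∉ W
candidate 6: n = (0, 2, 2, -3) → π⊥ ≈ (-3.5355, -2.7071); max(|x|,|y|,|x±y|/√2) = 4.4142 > 1.5 ⇒ ∉ W
candidate 7: n = (0, 1, -1, 1) → π⊥ ≈ (+0.0000, +2.4142); max(|x|,|y|,|x±y|/√2) = 2.4142 > 1.5 ⇒ ∉ W
candidate 8: n = (0, -1, -1, 0) → π⊥ ≈ (+0.7071, +0.2929); max(|x|,|y|,|x±y|/√2) = 0.7071 ≤ 1.5 ⇒ ∈ W
candidate 9: n = (1, 1, -1, 1) → π⊥ ≈ (+1.0000, +2.4142); max(|x|,|y|,|x±y|/√2) = 2.4142 > 1.5 ⇒ ∉ W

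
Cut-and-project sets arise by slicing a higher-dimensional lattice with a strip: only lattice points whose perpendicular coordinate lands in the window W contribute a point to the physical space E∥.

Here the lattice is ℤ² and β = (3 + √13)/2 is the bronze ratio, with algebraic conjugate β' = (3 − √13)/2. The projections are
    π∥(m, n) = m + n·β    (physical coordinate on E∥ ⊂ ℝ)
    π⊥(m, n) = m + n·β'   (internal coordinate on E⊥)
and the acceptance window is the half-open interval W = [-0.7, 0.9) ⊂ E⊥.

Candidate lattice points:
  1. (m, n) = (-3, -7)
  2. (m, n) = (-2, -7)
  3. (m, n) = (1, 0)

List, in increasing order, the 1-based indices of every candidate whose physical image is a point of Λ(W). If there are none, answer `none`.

Compute β' = (3−√13)/2 = -0.3028, so π⊥(m,n) = m -0.3028·n.
candidate 1: (m,n)=(-3,-7) → π∥ = -3-7·β ≈ -26.1194, π⊥ = -3-7·β' ≈ -0.8806 ∉ [-0.7, 0.9) ⇒ out
candidate 2: (m,n)=(-2,-7) → π∥ = -2-7·β ≈ -25.1194, π⊥ = -2-7·β' ≈ 0.1194 ∈ [-0.7, 0.9) ⇒ IN Λ
candidate 3: (m,n)=(1,0) → π∥ = 1+0·β ≈ 1.0000, π⊥ = 1+0·β' ≈ 1.0000 ∉ [-0.7, 0.9) ⇒ out

2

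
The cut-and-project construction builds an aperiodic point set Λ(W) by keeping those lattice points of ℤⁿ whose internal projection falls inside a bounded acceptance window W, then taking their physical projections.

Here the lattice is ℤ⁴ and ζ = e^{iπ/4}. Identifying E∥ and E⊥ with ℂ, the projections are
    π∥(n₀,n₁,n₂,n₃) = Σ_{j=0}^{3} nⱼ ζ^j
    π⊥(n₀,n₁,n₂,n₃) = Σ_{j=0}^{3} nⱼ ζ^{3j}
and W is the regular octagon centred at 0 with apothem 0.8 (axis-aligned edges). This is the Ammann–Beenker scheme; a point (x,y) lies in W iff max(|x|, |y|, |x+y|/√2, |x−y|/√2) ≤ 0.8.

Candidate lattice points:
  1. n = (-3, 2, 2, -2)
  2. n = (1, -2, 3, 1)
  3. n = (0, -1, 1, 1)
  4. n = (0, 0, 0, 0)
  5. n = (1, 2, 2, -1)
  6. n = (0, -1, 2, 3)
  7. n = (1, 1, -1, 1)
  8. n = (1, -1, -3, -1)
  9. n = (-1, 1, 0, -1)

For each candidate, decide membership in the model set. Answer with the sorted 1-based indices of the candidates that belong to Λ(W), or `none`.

4

With ζ = e^{iπ/4} the internal vectors are ζ^0,ζ^3,ζ^6,ζ^9.
candidate 1: n = (-3, 2, 2, -2) → π⊥ ≈ (-5.8284, -2.0000); max(|x|,|y|,|x±y|/√2) = 5.8284 > 0.8 ⇒ ∉ W
candidate 2: n = (1, -2, 3, 1) → π⊥ ≈ (+3.1213, -3.7071); max(|x|,|y|,|x±y|/√2) = 4.8284 > 0.8 ⇒ ∉ W
candidate 3: n = (0, -1, 1, 1) → π⊥ ≈ (+1.4142, -1.0000); max(|x|,|y|,|x±y|/√2) = 1.7071 > 0.8 ⇒ ∉ W
candidate 4: n = (0, 0, 0, 0) → π⊥ ≈ (+0.0000, +0.0000); max(|x|,|y|,|x±y|/√2) = 0.0000 ≤ 0.8 ⇒ ∈ W
candidate 5: n = (1, 2, 2, -1) → π⊥ ≈ (-1.1213, -1.2929); max(|x|,|y|,|x±y|/√2) = 1.7071 > 0.8 ⇒ ∉ W
candidate 6: n = (0, -1, 2, 3) → π⊥ ≈ (+2.8284, -0.5858); max(|x|,|y|,|x±y|/√2) = 2.8284 > 0.8 ⇒ ∉ W
candidate 7: n = (1, 1, -1, 1) → π⊥ ≈ (+1.0000, +2.4142); max(|x|,|y|,|x±y|/√2) = 2.4142 > 0.8 ⇒ ∉ W
candidate 8: n = (1, -1, -3, -1) → π⊥ ≈ (+1.0000, +1.5858); max(|x|,|y|,|x±y|/√2) = 1.8284 > 0.8 ⇒ ∉ W
candidate 9: n = (-1, 1, 0, -1) → π⊥ ≈ (-2.4142, +0.0000); max(|x|,|y|,|x±y|/√2) = 2.4142 > 0.8 ⇒ ∉ W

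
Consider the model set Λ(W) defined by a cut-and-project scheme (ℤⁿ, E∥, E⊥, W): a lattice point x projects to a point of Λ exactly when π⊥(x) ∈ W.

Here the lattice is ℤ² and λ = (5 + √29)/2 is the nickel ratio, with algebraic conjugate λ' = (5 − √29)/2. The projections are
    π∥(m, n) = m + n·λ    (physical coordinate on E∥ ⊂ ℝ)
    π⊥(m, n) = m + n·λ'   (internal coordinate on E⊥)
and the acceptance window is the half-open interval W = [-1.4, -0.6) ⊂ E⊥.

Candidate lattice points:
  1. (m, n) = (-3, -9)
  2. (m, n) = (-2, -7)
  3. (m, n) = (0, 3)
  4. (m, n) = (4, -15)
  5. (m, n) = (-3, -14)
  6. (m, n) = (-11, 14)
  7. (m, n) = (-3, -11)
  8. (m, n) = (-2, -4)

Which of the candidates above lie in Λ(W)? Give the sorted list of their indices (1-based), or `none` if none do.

Numerically λ ≈ 5.1926 and λ' = −1/λ ≈ -0.1926.
[1] lift (-3,-9): star map gives -1.2668; window check -1.4 ≤ -1.2668 < -0.6 is true → IN Λ
[2] lift (-2,-7): star map gives -0.6519; window check -1.4 ≤ -0.6519 < -0.6 is true → IN Λ
[3] lift (0,3): star map gives -0.5777; window check -1.4 ≤ -0.5777 < -0.6 is false → out
[4] lift (4,-15): star map gives 6.8887; window check -1.4 ≤ 6.8887 < -0.6 is false → out
[5] lift (-3,-14): star map gives -0.3038; window check -1.4 ≤ -0.3038 < -0.6 is false → out
[6] lift (-11,14): star map gives -13.6962; window check -1.4 ≤ -13.6962 < -0.6 is false → out
[7] lift (-3,-11): star map gives -0.8816; window check -1.4 ≤ -0.8816 < -0.6 is true → IN Λ
[8] lift (-2,-4): star map gives -1.2297; window check -1.4 ≤ -1.2297 < -0.6 is true → IN Λ

1, 2, 7, 8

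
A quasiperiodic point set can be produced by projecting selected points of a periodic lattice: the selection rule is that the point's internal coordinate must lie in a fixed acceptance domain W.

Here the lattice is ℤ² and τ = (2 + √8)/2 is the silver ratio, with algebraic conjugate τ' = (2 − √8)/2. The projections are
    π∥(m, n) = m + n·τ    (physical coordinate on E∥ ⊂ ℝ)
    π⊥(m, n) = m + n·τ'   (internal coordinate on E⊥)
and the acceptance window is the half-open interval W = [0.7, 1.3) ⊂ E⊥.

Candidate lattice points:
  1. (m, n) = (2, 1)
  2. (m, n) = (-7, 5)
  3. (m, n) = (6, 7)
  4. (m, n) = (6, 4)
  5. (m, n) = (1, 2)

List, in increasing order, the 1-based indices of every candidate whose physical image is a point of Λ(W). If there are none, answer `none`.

τ' = (2−√8)/2 ≈ -0.4142.
#1 (2,1): internal coord 2 + (1)·τ' = +1.5858; +1.5858 ∉ [0.7, 1.3) → out
#2 (-7,5): internal coord -7 + (5)·τ' = -9.0711; -9.0711 ∉ [0.7, 1.3) → out
#3 (6,7): internal coord 6 + (7)·τ' = +3.1005; +3.1005 ∉ [0.7, 1.3) → out
#4 (6,4): internal coord 6 + (4)·τ' = +4.3431; +4.3431 ∉ [0.7, 1.3) → out
#5 (1,2): internal coord 1 + (2)·τ' = +0.1716; +0.1716 ∉ [0.7, 1.3) → out

none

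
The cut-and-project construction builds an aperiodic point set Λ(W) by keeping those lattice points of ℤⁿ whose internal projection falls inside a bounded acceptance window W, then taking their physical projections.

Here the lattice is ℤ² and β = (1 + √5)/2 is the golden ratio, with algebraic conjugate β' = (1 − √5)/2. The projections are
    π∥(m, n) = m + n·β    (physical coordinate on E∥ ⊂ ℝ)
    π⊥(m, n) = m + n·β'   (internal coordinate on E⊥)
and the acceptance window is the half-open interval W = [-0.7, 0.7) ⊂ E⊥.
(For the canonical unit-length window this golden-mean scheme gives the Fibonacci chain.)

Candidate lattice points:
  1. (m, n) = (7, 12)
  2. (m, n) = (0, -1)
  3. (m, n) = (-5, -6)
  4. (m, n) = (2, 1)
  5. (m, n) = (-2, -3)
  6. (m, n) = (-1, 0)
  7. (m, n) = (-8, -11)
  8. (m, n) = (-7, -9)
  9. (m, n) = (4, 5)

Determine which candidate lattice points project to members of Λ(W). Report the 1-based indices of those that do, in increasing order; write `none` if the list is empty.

1, 2, 5

Compute β' = (1−√5)/2 = -0.618034, so π⊥(m,n) = m -0.618034·n.
#1 (7,12): internal coord 7 + (12)·β' = -0.416408; -0.416408 ∈ [-0.7, 0.7) → IN Λ
#2 (0,-1): internal coord 0 + (-1)·β' = +0.618034; +0.618034 ∈ [-0.7, 0.7) → IN Λ
#3 (-5,-6): internal coord -5 + (-6)·β' = -1.291796; -1.291796 ∉ [-0.7, 0.7) → out
#4 (2,1): internal coord 2 + (1)·β' = +1.381966; +1.381966 ∉ [-0.7, 0.7) → out
#5 (-2,-3): internal coord -2 + (-3)·β' = -0.145898; -0.145898 ∈ [-0.7, 0.7) → IN Λ
#6 (-1,0): internal coord -1 + (0)·β' = -1.000000; -1.000000 ∉ [-0.7, 0.7) → out
#7 (-8,-11): internal coord -8 + (-11)·β' = -1.201626; -1.201626 ∉ [-0.7, 0.7) → out
#8 (-7,-9): internal coord -7 + (-9)·β' = -1.437694; -1.437694 ∉ [-0.7, 0.7) → out
#9 (4,5): internal coord 4 + (5)·β' = +0.909830; +0.909830 ∉ [-0.7, 0.7) → out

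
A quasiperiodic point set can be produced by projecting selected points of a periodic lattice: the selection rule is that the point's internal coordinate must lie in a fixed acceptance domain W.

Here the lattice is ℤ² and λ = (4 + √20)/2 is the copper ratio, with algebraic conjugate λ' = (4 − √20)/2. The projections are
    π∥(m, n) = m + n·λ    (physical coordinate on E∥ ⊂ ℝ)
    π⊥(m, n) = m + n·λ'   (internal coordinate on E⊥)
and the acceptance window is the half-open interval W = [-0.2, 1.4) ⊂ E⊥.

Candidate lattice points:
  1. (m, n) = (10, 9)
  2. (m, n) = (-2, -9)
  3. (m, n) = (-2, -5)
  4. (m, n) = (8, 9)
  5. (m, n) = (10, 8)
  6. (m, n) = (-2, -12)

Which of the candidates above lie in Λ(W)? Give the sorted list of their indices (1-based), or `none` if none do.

2, 6

Compute λ' = (4−√20)/2 = -0.236068, so π⊥(m,n) = m -0.236068·n.
candidate 1: (m,n)=(10,9) → π∥ = 10+9·λ ≈ 48.124612, π⊥ = 10+9·λ' ≈ 7.875388 ∉ [-0.2, 1.4) ⇒ out
candidate 2: (m,n)=(-2,-9) → π∥ = -2-9·λ ≈ -40.124612, π⊥ = -2-9·λ' ≈ 0.124612 ∈ [-0.2, 1.4) ⇒ IN Λ
candidate 3: (m,n)=(-2,-5) → π∥ = -2-5·λ ≈ -23.180340, π⊥ = -2-5·λ' ≈ -0.819660 ∉ [-0.2, 1.4) ⇒ out
candidate 4: (m,n)=(8,9) → π∥ = 8+9·λ ≈ 46.124612, π⊥ = 8+9·λ' ≈ 5.875388 ∉ [-0.2, 1.4) ⇒ out
candidate 5: (m,n)=(10,8) → π∥ = 10+8·λ ≈ 43.888544, π⊥ = 10+8·λ' ≈ 8.111456 ∉ [-0.2, 1.4) ⇒ out
candidate 6: (m,n)=(-2,-12) → π∥ = -2-12·λ ≈ -52.832816, π⊥ = -2-12·λ' ≈ 0.832816 ∈ [-0.2, 1.4) ⇒ IN Λ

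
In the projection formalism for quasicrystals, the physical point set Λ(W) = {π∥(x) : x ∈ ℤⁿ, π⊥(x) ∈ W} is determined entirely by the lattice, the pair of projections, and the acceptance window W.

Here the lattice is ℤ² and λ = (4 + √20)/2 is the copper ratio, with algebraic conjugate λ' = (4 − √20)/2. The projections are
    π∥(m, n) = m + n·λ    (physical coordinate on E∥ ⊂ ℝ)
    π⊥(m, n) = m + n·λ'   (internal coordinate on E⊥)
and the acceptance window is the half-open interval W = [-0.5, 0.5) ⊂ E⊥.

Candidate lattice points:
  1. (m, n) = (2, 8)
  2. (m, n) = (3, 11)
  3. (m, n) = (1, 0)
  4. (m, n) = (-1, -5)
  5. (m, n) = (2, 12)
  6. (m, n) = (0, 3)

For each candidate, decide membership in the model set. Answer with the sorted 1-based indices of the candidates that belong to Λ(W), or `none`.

λ' = (4−√20)/2 ≈ -0.236068.
#1 (2,8): internal coord 2 + (8)·λ' = +0.111456; +0.111456 ∈ [-0.5, 0.5) → IN Λ
#2 (3,11): internal coord 3 + (11)·λ' = +0.403252; +0.403252 ∈ [-0.5, 0.5) → IN Λ
#3 (1,0): internal coord 1 + (0)·λ' = +1.000000; +1.000000 ∉ [-0.5, 0.5) → out
#4 (-1,-5): internal coord -1 + (-5)·λ' = +0.180340; +0.180340 ∈ [-0.5, 0.5) → IN Λ
#5 (2,12): internal coord 2 + (12)·λ' = -0.832816; -0.832816 ∉ [-0.5, 0.5) → out
#6 (0,3): internal coord 0 + (3)·λ' = -0.708204; -0.708204 ∉ [-0.5, 0.5) → out

1, 2, 4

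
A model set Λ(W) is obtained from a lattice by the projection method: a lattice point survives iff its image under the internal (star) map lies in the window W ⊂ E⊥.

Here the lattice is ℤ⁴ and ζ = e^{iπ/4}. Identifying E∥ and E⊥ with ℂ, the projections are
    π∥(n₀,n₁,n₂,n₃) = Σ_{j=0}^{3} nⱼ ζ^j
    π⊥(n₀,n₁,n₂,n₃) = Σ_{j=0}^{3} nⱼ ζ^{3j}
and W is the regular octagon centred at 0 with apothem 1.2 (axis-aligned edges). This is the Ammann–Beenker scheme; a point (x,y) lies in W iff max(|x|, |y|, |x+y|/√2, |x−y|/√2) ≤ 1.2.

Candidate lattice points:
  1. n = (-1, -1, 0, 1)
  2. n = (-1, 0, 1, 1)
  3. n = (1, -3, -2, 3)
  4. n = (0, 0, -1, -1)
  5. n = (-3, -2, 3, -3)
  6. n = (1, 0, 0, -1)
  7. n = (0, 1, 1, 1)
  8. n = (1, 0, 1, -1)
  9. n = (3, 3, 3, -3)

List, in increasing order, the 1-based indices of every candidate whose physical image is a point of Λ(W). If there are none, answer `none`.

1, 2, 4, 6, 7

Internal map: ζ^{3j} for j=0..3 gives (1,0), (−√2/2,√2/2), (0,−1), (√2/2,√2/2).
candidate 1: n = (-1, -1, 0, 1) → π⊥ ≈ (+0.41421, +0.00000); max(|x|,|y|,|x±y|/√2) = 0.41421 ≤ 1.2 ⇒ ∈ W
candidate 2: n = (-1, 0, 1, 1) → π⊥ ≈ (-0.29289, -0.29289); max(|x|,|y|,|x±y|/√2) = 0.41421 ≤ 1.2 ⇒ ∈ W
candidate 3: n = (1, -3, -2, 3) → π⊥ ≈ (+5.24264, +2.00000); max(|x|,|y|,|x±y|/√2) = 5.24264 > 1.2 ⇒ ∉ W
candidate 4: n = (0, 0, -1, -1) → π⊥ ≈ (-0.70711, +0.29289); max(|x|,|y|,|x±y|/√2) = 0.70711 ≤ 1.2 ⇒ ∈ W
candidate 5: n = (-3, -2, 3, -3) → π⊥ ≈ (-3.70711, -6.53553); max(|x|,|y|,|x±y|/√2) = 7.24264 > 1.2 ⇒ ∉ W
candidate 6: n = (1, 0, 0, -1) → π⊥ ≈ (+0.29289, -0.70711); max(|x|,|y|,|x±y|/√2) = 0.70711 ≤ 1.2 ⇒ ∈ W
candidate 7: n = (0, 1, 1, 1) → π⊥ ≈ (+0.00000, +0.41421); max(|x|,|y|,|x±y|/√2) = 0.41421 ≤ 1.2 ⇒ ∈ W
candidate 8: n = (1, 0, 1, -1) → π⊥ ≈ (+0.29289, -1.70711); max(|x|,|y|,|x±y|/√2) = 1.70711 > 1.2 ⇒ ∉ W
candidate 9: n = (3, 3, 3, -3) → π⊥ ≈ (-1.24264, -3.00000); max(|x|,|y|,|x±y|/√2) = 3.00000 > 1.2 ⇒ ∉ W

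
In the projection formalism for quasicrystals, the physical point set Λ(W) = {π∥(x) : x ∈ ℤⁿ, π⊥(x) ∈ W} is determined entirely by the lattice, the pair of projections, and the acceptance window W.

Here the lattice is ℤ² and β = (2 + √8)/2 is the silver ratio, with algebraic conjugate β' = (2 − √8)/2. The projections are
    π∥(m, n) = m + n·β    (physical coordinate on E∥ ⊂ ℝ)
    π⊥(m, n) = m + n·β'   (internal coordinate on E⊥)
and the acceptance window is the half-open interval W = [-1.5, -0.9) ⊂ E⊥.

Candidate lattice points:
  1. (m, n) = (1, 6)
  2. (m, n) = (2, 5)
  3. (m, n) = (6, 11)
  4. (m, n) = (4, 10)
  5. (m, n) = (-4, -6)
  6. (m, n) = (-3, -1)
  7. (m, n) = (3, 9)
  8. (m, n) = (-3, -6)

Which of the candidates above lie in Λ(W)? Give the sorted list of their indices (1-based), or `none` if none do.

Compute β' = (2−√8)/2 = -0.414214, so π⊥(m,n) = m -0.414214·n.
[1] lift (1,6): star map gives -1.485281; window check -1.5 ≤ -1.485281 < -0.9 is true → IN Λ
[2] lift (2,5): star map gives -0.071068; window check -1.5 ≤ -0.071068 < -0.9 is false → out
[3] lift (6,11): star map gives 1.443651; window check -1.5 ≤ 1.443651 < -0.9 is false → out
[4] lift (4,10): star map gives -0.142136; window check -1.5 ≤ -0.142136 < -0.9 is false → out
[5] lift (-4,-6): star map gives -1.514719; window check -1.5 ≤ -1.514719 < -0.9 is false → out
[6] lift (-3,-1): star map gives -2.585786; window check -1.5 ≤ -2.585786 < -0.9 is false → out
[7] lift (3,9): star map gives -0.727922; window check -1.5 ≤ -0.727922 < -0.9 is false → out
[8] lift (-3,-6): star map gives -0.514719; window check -1.5 ≤ -0.514719 < -0.9 is false → out

1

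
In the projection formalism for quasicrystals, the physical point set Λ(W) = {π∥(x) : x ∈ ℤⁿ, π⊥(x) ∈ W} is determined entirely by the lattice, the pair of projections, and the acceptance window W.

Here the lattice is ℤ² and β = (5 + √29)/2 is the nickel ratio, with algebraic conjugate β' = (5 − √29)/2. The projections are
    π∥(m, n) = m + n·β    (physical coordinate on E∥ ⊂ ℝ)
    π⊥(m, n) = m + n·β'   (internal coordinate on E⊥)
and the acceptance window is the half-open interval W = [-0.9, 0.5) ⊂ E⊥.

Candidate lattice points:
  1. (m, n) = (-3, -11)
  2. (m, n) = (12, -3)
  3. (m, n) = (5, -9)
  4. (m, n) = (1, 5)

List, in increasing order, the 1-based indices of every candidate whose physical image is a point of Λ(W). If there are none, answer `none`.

1, 4

Compute β' = (5−√29)/2 = -0.19258, so π⊥(m,n) = m -0.19258·n.
candidate 1: (m,n)=(-3,-11) → π∥ = -3-11·β ≈ -60.11841, π⊥ = -3-11·β' ≈ -0.88159 ∈ [-0.9, 0.5) ⇒ IN Λ
candidate 2: (m,n)=(12,-3) → π∥ = 12-3·β ≈ -3.57775, π⊥ = 12-3·β' ≈ 12.57775 ∉ [-0.9, 0.5) ⇒ out
candidate 3: (m,n)=(5,-9) → π∥ = 5-9·β ≈ -41.73324, π⊥ = 5-9·β' ≈ 6.73324 ∉ [-0.9, 0.5) ⇒ out
candidate 4: (m,n)=(1,5) → π∥ = 1+5·β ≈ 26.96291, π⊥ = 1+5·β' ≈ 0.03709 ∈ [-0.9, 0.5) ⇒ IN Λ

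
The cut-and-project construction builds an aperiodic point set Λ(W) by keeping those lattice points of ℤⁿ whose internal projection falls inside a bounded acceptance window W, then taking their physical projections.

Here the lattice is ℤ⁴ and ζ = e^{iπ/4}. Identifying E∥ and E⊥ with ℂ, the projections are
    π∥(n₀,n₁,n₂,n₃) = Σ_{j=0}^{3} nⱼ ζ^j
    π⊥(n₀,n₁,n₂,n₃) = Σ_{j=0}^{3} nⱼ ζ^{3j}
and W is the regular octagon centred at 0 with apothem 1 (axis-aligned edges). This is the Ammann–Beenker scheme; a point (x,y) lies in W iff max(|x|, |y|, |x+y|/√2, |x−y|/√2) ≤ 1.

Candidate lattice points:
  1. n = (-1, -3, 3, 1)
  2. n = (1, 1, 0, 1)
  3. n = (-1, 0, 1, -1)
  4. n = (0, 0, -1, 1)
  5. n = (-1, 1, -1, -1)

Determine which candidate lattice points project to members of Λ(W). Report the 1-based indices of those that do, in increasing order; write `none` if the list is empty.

π⊥(n) = n₀ + n₁ζ³ + n₂ζ⁶ + n₃ζ⁹ where ζ = e^{iπ/4}.
candidate 1: n = (-1, -3, 3, 1) → π⊥ ≈ (+1.82843, -4.41421); max(|x|,|y|,|x±y|/√2) = 4.41421 > 1 ⇒ ∉ W
candidate 2: n = (1, 1, 0, 1) → π⊥ ≈ (+1.00000, +1.41421); max(|x|,|y|,|x±y|/√2) = 1.70711 > 1 ⇒ ∉ W
candidate 3: n = (-1, 0, 1, -1) → π⊥ ≈ (-1.70711, -1.70711); max(|x|,|y|,|x±y|/√2) = 2.41421 > 1 ⇒ ∉ W
candidate 4: n = (0, 0, -1, 1) → π⊥ ≈ (+0.70711, +1.70711); max(|x|,|y|,|x±y|/√2) = 1.70711 > 1 ⇒ ∉ W
candidate 5: n = (-1, 1, -1, -1) → π⊥ ≈ (-2.41421, +1.00000); max(|x|,|y|,|x±y|/√2) = 2.41421 > 1 ⇒ ∉ W

none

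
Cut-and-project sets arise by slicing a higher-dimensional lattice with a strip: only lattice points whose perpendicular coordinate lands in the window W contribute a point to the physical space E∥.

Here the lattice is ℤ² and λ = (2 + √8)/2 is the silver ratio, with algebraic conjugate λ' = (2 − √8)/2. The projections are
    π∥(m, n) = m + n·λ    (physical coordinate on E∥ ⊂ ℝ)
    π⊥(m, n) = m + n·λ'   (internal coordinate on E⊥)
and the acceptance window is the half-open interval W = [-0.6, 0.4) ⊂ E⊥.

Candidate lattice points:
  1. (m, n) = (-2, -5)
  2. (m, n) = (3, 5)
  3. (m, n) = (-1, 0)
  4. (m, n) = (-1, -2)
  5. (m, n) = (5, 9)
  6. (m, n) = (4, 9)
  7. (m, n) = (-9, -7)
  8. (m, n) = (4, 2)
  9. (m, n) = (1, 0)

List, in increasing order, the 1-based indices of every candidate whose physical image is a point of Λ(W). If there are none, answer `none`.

Numerically λ ≈ 2.4142 and λ' = −1/λ ≈ -0.4142.
candidate 1: (m,n)=(-2,-5) → π∥ = -2-5·λ ≈ -14.0711, π⊥ = -2-5·λ' ≈ 0.0711 ∈ [-0.6, 0.4) ⇒ IN Λ
candidate 2: (m,n)=(3,5) → π∥ = 3+5·λ ≈ 15.0711, π⊥ = 3+5·λ' ≈ 0.9289 ∉ [-0.6, 0.4) ⇒ out
candidate 3: (m,n)=(-1,0) → π∥ = -1+0·λ ≈ -1.0000, π⊥ = -1+0·λ' ≈ -1.0000 ∉ [-0.6, 0.4) ⇒ out
candidate 4: (m,n)=(-1,-2) → π∥ = -1-2·λ ≈ -5.8284, π⊥ = -1-2·λ' ≈ -0.1716 ∈ [-0.6, 0.4) ⇒ IN Λ
candidate 5: (m,n)=(5,9) → π∥ = 5+9·λ ≈ 26.7279, π⊥ = 5+9·λ' ≈ 1.2721 ∉ [-0.6, 0.4) ⇒ out
candidate 6: (m,n)=(4,9) → π∥ = 4+9·λ ≈ 25.7279, π⊥ = 4+9·λ' ≈ 0.2721 ∈ [-0.6, 0.4) ⇒ IN Λ
candidate 7: (m,n)=(-9,-7) → π∥ = -9-7·λ ≈ -25.8995, π⊥ = -9-7·λ' ≈ -6.1005 ∉ [-0.6, 0.4) ⇒ out
candidate 8: (m,n)=(4,2) → π∥ = 4+2·λ ≈ 8.8284, π⊥ = 4+2·λ' ≈ 3.1716 ∉ [-0.6, 0.4) ⇒ out
candidate 9: (m,n)=(1,0) → π∥ = 1+0·λ ≈ 1.0000, π⊥ = 1+0·λ' ≈ 1.0000 ∉ [-0.6, 0.4) ⇒ out

1, 4, 6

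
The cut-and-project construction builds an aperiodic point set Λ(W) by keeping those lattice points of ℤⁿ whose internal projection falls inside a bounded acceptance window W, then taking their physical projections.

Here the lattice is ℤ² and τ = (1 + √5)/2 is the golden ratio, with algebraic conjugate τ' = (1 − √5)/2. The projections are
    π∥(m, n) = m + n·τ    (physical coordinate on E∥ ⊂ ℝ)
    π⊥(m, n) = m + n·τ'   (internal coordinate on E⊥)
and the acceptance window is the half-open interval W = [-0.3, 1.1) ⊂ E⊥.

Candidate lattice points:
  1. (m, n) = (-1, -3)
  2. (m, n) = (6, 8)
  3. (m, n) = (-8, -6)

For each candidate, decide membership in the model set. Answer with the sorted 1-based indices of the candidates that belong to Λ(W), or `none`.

Compute τ' = (1−√5)/2 = -0.61803, so π⊥(m,n) = m -0.61803·n.
[1] lift (-1,-3): star map gives 0.85410; window check -0.3 ≤ 0.85410 < 1.1 is true → IN Λ
[2] lift (6,8): star map gives 1.05573; window check -0.3 ≤ 1.05573 < 1.1 is true → IN Λ
[3] lift (-8,-6): star map gives -4.29180; window check -0.3 ≤ -4.29180 < 1.1 is false → out

1, 2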